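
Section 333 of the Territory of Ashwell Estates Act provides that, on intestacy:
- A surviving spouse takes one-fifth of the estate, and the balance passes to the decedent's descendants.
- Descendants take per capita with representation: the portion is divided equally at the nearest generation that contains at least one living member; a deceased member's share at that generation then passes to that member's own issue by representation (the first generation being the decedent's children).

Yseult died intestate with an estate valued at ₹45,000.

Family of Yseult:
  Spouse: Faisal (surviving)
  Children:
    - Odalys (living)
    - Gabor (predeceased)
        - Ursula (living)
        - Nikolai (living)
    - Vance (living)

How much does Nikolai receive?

Nikolai receives ₹6,000.

Faisal takes one-fifth of ₹45,000 = ₹9,000. The remaining ₹36,000 passes to the descendants.
The descendants' portion (₹36,000) is divided into 3 shares of ₹12,000: Odalys and Vance each take ₹12,000; Gabor's ₹12,000 share passes to Gabor's issue.
Gabor's share (₹12,000) is divided into 2 shares of ₹6,000: Ursula and Nikolai each take ₹6,000.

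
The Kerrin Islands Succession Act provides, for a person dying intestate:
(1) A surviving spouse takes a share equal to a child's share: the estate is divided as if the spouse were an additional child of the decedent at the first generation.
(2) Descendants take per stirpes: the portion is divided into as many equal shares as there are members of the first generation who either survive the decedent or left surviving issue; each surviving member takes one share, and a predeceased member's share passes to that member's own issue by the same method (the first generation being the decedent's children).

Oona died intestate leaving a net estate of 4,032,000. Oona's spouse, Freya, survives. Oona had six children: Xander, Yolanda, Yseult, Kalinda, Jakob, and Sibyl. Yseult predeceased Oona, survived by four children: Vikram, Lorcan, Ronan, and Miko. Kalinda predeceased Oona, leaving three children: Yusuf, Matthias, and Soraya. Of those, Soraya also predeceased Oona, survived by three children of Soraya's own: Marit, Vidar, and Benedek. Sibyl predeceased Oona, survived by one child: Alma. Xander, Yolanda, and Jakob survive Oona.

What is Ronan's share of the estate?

The spouse counts as an additional share at the children's level, so there are 7 primary shares of 576,000. Freya takes one such share (576,000).
The children's combined portion (3,456,000) is divided into 6 shares of 576,000: Xander, Yolanda, and Jakob each take 576,000; Yseult's 576,000 share passes to Yseult's issue; Kalinda's 576,000 share passes to Kalinda's issue; Sibyl's 576,000 share passes to Sibyl's issue.
Yseult's share (576,000) is divided into 4 shares of 144,000: Vikram, Lorcan, Ronan, and Miko each take 144,000.
Kalinda's share (576,000) is divided into 3 shares of 192,000: Yusuf and Matthias each take 192,000; Soraya's 192,000 share passes to Soraya's issue.
Soraya's share (192,000) is divided into 3 shares of 64,000: Marit, Vidar, and Benedek each take 64,000.
Sibyl's share (576,000) passes entirely to Alma.

Ronan receives 144,000.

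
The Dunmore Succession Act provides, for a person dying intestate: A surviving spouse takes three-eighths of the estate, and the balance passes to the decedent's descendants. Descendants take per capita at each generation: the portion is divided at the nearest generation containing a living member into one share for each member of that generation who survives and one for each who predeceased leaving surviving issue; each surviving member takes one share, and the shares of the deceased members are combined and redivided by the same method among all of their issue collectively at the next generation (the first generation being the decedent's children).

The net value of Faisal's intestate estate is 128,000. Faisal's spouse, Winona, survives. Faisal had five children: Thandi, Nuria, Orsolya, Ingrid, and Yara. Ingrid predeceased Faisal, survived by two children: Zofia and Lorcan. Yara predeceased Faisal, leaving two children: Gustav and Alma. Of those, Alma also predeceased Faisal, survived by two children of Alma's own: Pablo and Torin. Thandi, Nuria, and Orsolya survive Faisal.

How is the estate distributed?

Winona takes three-eighths of 128,000 = 48,000. The remaining 80,000 passes to the descendants.
The descendants' portion (80,000) is divided at the children's generation into 5 shares of 16,000. Thandi, Nuria, and Orsolya each take 16,000. The 2 shares of the deceased (Ingrid and Yara) are combined into a pool of 32,000.
That pool (32,000) is divided at the grandchildren's generation into 4 shares of 8,000. Zofia, Lorcan, and Gustav each take 8,000. The remaining share for the deceased Alma (8,000) is carried to the next generation.
That pool (8,000) is divided at the great-grandchildren's generation equally among Pablo and Torin: 4,000 each.

Winona: 48,000; Thandi: 16,000; Nuria: 16,000; Orsolya: 16,000; Zofia: 8,000; Lorcan: 8,000; Gustav: 8,000; Pablo: 4,000; Torin: 4,000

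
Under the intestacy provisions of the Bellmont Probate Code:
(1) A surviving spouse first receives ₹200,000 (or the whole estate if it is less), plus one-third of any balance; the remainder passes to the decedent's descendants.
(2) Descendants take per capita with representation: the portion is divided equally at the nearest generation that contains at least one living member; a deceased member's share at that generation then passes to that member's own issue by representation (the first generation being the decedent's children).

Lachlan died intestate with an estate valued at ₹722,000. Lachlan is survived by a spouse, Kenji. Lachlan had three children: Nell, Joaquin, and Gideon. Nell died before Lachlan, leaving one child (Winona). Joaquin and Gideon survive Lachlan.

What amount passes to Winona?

Winona receives ₹116,000.

Kenji first takes ₹200,000, leaving a balance of ₹522,000. Kenji then takes one-third of the balance (₹174,000), for a total of ₹374,000. The remaining ₹348,000 passes to the descendants.
The descendants' portion (₹348,000) is divided into 3 shares of ₹116,000: Joaquin and Gideon each take ₹116,000; Nell's ₹116,000 share passes to Nell's issue.
Nell's share (₹116,000) passes entirely to Winona.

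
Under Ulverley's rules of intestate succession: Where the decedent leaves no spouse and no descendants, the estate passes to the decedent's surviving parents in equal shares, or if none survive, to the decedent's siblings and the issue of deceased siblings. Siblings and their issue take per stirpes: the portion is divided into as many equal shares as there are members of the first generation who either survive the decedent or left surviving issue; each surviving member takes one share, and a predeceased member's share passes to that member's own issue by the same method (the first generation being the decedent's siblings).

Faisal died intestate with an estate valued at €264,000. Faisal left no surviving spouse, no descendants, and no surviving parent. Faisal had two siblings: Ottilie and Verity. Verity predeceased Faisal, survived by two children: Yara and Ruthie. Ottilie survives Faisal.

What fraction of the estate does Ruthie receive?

The entire €264,000 passes to the siblings and their issue.
That amount (€264,000) is divided into 2 shares of €132,000: Ottilie takes €132,000; Verity's €132,000 share passes to Verity's issue.
Verity's share (€132,000) is divided into 2 shares of €66,000: Yara and Ruthie each take €66,000.

Ruthie receives 1/4 of the estate.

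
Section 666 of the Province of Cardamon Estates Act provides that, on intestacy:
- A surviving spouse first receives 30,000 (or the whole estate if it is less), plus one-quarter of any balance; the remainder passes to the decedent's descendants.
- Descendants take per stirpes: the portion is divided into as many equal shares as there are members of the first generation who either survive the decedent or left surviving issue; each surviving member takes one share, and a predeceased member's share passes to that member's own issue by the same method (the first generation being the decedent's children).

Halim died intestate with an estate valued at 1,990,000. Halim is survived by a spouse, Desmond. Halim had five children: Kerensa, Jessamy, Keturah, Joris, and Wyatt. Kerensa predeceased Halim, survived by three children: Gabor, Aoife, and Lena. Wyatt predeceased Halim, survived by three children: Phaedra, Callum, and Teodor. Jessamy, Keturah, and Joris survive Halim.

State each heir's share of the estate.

Desmond first takes 30,000, leaving a balance of 1,960,000. Desmond then takes one-quarter of the balance (490,000), for a total of 520,000. The remaining 1,470,000 passes to the descendants.
The descendants' portion (1,470,000) is divided into 5 shares of 294,000: Jessamy, Keturah, and Joris each take 294,000; Kerensa's 294,000 share passes to Kerensa's issue; Wyatt's 294,000 share passes to Wyatt's issue.
Kerensa's share (294,000) is divided into 3 shares of 98,000: Gabor, Aoife, and Lena each take 98,000.
Wyatt's share (294,000) is divided into 3 shares of 98,000: Phaedra, Callum, and Teodor each take 98,000.

Desmond: 520,000; Gabor: 98,000; Aoife: 98,000; Lena: 98,000; Jessamy: 294,000; Keturah: 294,000; Joris: 294,000; Phaedra: 98,000; Callum: 98,000; Teodor: 98,000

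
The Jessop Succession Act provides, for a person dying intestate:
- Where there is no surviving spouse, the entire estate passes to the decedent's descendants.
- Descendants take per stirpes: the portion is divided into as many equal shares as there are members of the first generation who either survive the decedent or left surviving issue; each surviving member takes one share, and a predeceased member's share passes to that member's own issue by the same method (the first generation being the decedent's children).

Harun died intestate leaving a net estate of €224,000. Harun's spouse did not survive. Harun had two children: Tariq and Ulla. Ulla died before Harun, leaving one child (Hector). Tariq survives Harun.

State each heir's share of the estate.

The entire €224,000 passes to the descendants.
That amount (€224,000) is divided into 2 shares of €112,000: Tariq takes €112,000; Ulla's €112,000 share passes to Ulla's issue.
Ulla's share (€112,000) passes entirely to Hector.

Tariq: €112,000; Hector: €112,000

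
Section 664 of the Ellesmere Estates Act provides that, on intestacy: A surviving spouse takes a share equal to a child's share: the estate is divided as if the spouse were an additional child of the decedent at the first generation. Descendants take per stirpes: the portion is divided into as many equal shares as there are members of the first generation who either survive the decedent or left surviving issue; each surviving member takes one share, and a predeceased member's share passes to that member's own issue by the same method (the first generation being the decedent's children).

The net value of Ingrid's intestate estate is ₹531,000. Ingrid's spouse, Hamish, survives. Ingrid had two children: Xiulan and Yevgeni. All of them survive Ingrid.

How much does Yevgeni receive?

Yevgeni receives ₹177,000.

The spouse counts as an additional share at the children's level, so there are 3 primary shares of ₹177,000. Hamish takes one such share (₹177,000).
The children's combined portion (₹354,000) is divided into 2 shares of ₹177,000: Xiulan and Yevgeni each take ₹177,000.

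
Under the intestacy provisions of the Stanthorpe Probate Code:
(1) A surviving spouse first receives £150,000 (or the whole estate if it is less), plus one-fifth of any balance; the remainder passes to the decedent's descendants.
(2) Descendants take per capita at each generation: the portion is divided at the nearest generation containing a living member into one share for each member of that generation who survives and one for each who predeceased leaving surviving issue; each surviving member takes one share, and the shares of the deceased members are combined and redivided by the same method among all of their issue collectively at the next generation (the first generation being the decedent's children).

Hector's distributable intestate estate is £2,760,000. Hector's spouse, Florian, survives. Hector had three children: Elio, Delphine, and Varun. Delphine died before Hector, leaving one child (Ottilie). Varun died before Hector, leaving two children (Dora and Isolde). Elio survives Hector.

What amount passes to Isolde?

Isolde receives £464,000.

Florian first takes £150,000, leaving a balance of £2,610,000. Florian then takes one-fifth of the balance (£522,000), for a total of £672,000. The remaining £2,088,000 passes to the descendants.
The descendants' portion (£2,088,000) is divided at the children's generation into 3 shares of £696,000. Elio takes £696,000. The 2 shares of the deceased (Delphine and Varun) are combined into a pool of £1,392,000.
That pool (£1,392,000) is divided at the grandchildren's generation equally among Ottilie, Dora, and Isolde: £464,000 each.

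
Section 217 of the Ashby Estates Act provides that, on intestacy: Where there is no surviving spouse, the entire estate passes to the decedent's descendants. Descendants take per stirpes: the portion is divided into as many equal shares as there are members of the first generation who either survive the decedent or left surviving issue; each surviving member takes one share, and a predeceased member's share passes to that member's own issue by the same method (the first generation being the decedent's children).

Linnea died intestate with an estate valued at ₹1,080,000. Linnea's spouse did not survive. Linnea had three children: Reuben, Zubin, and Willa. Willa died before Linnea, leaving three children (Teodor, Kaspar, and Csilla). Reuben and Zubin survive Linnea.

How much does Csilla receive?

Csilla receives ₹120,000.

The entire ₹1,080,000 passes to the descendants.
That amount (₹1,080,000) is divided into 3 shares of ₹360,000: Reuben and Zubin each take ₹360,000; Willa's ₹360,000 share passes to Willa's issue.
Willa's share (₹360,000) is divided into 3 shares of ₹120,000: Teodor, Kaspar, and Csilla each take ₹120,000.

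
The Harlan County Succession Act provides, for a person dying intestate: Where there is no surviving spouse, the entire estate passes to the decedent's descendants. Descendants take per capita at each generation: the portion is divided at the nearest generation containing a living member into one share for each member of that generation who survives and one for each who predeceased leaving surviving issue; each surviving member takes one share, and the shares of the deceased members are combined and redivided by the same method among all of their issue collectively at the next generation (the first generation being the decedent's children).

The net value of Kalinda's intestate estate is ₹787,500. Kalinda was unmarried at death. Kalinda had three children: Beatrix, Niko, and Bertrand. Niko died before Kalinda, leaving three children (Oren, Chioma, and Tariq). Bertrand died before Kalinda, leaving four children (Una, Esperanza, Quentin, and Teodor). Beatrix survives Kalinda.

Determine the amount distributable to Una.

Una receives ₹75,000.

The entire ₹787,500 passes to the descendants.
That amount (₹787,500) is divided at the children's generation into 3 shares of ₹262,500. Beatrix takes ₹262,500. The 2 shares of the deceased (Niko and Bertrand) are combined into a pool of ₹525,000.
That pool (₹525,000) is divided at the grandchildren's generation equally among Oren, Chioma, Tariq, Una, Esperanza, Quentin, and Teodor: ₹75,000 each.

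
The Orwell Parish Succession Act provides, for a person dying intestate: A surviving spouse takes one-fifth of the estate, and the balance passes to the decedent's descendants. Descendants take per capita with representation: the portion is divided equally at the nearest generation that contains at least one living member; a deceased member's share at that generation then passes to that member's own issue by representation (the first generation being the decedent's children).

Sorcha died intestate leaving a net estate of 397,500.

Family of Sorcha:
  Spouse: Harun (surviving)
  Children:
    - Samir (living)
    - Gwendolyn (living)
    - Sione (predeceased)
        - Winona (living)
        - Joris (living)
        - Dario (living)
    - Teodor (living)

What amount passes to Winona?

Winona receives 26,500.

Harun takes one-fifth of 397,500 = 79,500. The remaining 318,000 passes to the descendants.
The descendants' portion (318,000) is divided into 4 shares of 79,500: Samir, Gwendolyn, and Teodor each take 79,500; Sione's 79,500 share passes to Sione's issue.
Sione's share (79,500) is divided into 3 shares of 26,500: Winona, Joris, and Dario each take 26,500.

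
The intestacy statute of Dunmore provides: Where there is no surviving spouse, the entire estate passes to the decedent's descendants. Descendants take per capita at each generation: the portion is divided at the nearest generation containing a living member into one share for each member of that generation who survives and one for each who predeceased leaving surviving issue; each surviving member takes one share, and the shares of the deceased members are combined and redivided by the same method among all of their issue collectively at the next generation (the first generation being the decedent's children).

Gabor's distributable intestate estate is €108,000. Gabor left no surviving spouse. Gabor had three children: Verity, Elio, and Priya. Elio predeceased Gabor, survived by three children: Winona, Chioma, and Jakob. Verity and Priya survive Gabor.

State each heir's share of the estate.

Verity: €36,000; Winona: €12,000; Chioma: €12,000; Jakob: €12,000; Priya: €36,000

The entire €108,000 passes to the descendants.
That amount (€108,000) is divided at the children's generation into 3 shares of €36,000. Verity and Priya each take €36,000. The remaining share for the deceased Elio (€36,000) is carried to the next generation.
That pool (€36,000) is divided at the grandchildren's generation equally among Winona, Chioma, and Jakob: €12,000 each.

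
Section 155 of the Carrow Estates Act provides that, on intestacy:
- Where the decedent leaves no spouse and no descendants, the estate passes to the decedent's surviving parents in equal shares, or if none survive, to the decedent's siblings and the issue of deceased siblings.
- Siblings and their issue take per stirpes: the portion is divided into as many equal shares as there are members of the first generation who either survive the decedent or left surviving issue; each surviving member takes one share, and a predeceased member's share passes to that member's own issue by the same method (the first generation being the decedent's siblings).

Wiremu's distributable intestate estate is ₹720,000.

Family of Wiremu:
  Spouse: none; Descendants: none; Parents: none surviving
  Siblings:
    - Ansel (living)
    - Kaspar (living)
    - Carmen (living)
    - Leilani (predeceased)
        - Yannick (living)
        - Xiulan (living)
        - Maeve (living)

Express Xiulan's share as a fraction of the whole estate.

The entire ₹720,000 passes to the siblings and their issue.
That amount (₹720,000) is divided into 4 shares of ₹180,000: Ansel, Kaspar, and Carmen each take ₹180,000; Leilani's ₹180,000 share passes to Leilani's issue.
Leilani's share (₹180,000) is divided into 3 shares of ₹60,000: Yannick, Xiulan, and Maeve each take ₹60,000.

Xiulan receives 1/12 of the estate.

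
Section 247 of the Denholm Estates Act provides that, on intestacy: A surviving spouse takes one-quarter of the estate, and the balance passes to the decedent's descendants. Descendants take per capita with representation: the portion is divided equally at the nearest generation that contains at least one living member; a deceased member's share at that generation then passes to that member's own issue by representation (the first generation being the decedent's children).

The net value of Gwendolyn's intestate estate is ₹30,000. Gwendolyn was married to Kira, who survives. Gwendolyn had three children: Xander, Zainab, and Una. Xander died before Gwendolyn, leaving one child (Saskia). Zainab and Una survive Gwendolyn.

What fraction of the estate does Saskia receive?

Saskia receives 1/4 of the estate.

Kira takes one-quarter of ₹30,000 = ₹7,500. The remaining ₹22,500 passes to the descendants.
The descendants' portion (₹22,500) is divided into 3 shares of ₹7,500: Zainab and Una each take ₹7,500; Xander's ₹7,500 share passes to Xander's issue.
Xander's share (₹7,500) passes entirely to Saskia.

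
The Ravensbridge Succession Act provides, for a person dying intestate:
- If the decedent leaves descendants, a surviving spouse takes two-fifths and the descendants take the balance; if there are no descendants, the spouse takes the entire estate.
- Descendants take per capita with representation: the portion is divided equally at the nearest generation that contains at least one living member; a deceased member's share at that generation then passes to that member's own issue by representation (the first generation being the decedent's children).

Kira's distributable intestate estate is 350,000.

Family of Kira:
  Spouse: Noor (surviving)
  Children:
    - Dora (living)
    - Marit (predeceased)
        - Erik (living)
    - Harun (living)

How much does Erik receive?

Noor takes two-fifths of 350,000 = 140,000. The remaining 210,000 passes to the descendants.
The descendants' portion (210,000) is divided into 3 shares of 70,000: Dora and Harun each take 70,000; Marit's 70,000 share passes to Marit's issue.
Marit's share (70,000) passes entirely to Erik.

Erik receives 70,000.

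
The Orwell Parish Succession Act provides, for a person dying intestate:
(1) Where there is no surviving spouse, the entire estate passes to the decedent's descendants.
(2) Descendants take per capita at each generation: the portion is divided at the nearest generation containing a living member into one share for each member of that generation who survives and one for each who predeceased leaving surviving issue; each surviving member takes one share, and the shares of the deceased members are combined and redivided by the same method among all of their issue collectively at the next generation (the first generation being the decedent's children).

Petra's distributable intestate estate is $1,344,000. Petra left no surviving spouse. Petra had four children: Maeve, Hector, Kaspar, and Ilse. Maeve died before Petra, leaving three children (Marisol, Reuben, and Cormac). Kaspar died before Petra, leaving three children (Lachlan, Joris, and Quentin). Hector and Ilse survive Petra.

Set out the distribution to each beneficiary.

Marisol: $112,000; Reuben: $112,000; Cormac: $112,000; Hector: $336,000; Lachlan: $112,000; Joris: $112,000; Quentin: $112,000; Ilse: $336,000

The entire $1,344,000 passes to the descendants.
That amount ($1,344,000) is divided at the children's generation into 4 shares of $336,000. Hector and Ilse each take $336,000. The 2 shares of the deceased (Maeve and Kaspar) are combined into a pool of $672,000.
That pool ($672,000) is divided at the grandchildren's generation equally among Marisol, Reuben, Cormac, Lachlan, Joris, and Quentin: $112,000 each.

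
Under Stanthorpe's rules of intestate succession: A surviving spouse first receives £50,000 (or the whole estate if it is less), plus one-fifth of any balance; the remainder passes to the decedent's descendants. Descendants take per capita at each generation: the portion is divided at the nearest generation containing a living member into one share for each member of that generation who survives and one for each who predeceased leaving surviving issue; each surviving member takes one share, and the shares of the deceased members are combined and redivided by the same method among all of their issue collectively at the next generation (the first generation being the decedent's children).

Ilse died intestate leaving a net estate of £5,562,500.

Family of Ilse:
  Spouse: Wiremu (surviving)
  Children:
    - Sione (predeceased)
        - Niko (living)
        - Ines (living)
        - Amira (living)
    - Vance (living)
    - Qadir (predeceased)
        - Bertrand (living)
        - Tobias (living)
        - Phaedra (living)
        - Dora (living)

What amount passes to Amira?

Amira receives £420,000.

Wiremu first takes £50,000, leaving a balance of £5,512,500. Wiremu then takes one-fifth of the balance (£1,102,500), for a total of £1,152,500. The remaining £4,410,000 passes to the descendants.
The descendants' portion (£4,410,000) is divided at the children's generation into 3 shares of £1,470,000. Vance takes £1,470,000. The 2 shares of the deceased (Sione and Qadir) are combined into a pool of £2,940,000.
That pool (£2,940,000) is divided at the grandchildren's generation equally among Niko, Ines, Amira, Bertrand, Tobias, Phaedra, and Dora: £420,000 each.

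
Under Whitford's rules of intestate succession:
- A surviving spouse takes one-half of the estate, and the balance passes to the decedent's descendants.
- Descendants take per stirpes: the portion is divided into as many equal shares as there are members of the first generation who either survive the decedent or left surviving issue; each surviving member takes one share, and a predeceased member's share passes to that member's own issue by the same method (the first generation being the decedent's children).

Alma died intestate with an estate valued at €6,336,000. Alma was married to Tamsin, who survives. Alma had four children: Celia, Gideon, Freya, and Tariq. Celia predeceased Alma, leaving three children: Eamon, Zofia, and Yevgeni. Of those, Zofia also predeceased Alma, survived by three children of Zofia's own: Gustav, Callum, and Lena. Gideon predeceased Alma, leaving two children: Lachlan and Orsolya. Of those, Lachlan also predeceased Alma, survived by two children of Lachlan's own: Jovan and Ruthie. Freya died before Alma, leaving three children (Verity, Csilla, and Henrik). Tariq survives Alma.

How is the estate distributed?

Tamsin: €3,168,000; Eamon: €264,000; Gustav: €88,000; Callum: €88,000; Lena: €88,000; Yevgeni: €264,000; Jovan: €198,000; Ruthie: €198,000; Orsolya: €396,000; Verity: €264,000; Csilla: €264,000; Henrik: €264,000; Tariq: €792,000

Tamsin takes one-half of €6,336,000 = €3,168,000. The remaining €3,168,000 passes to the descendants.
The descendants' portion (€3,168,000) is divided into 4 shares of €792,000: Tariq takes €792,000; Celia's €792,000 share passes to Celia's issue; Gideon's €792,000 share passes to Gideon's issue; Freya's €792,000 share passes to Freya's issue.
Celia's share (€792,000) is divided into 3 shares of €264,000: Eamon and Yevgeni each take €264,000; Zofia's €264,000 share passes to Zofia's issue.
Zofia's share (€264,000) is divided into 3 shares of €88,000: Gustav, Callum, and Lena each take €88,000.
Gideon's share (€792,000) is divided into 2 shares of €396,000: Orsolya takes €396,000; Lachlan's €396,000 share passes to Lachlan's issue.
Lachlan's share (€396,000) is divided into 2 shares of €198,000: Jovan and Ruthie each take €198,000.
Freya's share (€792,000) is divided into 3 shares of €264,000: Verity, Csilla, and Henrik each take €264,000.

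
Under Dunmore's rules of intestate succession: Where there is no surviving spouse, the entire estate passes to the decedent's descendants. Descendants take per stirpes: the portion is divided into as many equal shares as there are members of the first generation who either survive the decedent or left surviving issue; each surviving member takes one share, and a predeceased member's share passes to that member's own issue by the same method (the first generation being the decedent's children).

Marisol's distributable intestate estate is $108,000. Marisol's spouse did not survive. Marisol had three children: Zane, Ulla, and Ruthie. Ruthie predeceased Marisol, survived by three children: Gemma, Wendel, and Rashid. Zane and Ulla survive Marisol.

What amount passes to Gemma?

Gemma receives $12,000.

The entire $108,000 passes to the descendants.
That amount ($108,000) is divided into 3 shares of $36,000: Zane and Ulla each take $36,000; Ruthie's $36,000 share passes to Ruthie's issue.
Ruthie's share ($36,000) is divided into 3 shares of $12,000: Gemma, Wendel, and Rashid each take $12,000.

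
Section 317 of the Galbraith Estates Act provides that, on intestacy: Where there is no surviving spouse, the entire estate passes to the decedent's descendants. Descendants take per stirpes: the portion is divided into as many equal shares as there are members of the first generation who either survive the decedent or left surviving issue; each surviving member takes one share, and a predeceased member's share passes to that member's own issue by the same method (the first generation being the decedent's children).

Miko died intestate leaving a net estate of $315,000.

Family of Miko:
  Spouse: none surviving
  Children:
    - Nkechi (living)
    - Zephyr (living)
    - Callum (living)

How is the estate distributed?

The entire $315,000 passes to the descendants.
That amount ($315,000) is divided into 3 shares of $105,000: Nkechi, Zephyr, and Callum each take $105,000.

Nkechi: $105,000; Zephyr: $105,000; Callum: $105,000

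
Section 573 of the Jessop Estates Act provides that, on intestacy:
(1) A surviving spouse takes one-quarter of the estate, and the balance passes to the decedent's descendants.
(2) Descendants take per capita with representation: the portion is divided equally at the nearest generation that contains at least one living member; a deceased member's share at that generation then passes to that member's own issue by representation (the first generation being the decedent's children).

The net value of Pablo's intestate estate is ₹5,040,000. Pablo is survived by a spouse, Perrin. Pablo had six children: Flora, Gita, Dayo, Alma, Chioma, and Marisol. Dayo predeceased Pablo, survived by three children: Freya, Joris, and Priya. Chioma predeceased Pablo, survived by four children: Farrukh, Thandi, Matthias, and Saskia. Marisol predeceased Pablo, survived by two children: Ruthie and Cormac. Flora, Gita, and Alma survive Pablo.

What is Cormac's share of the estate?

Cormac receives ₹315,000.

Perrin takes one-quarter of ₹5,040,000 = ₹1,260,000. The remaining ₹3,780,000 passes to the descendants.
The descendants' portion (₹3,780,000) is divided into 6 shares of ₹630,000: Flora, Gita, and Alma each take ₹630,000; Dayo's ₹630,000 share passes to Dayo's issue; Chioma's ₹630,000 share passes to Chioma's issue; Marisol's ₹630,000 share passes to Marisol's issue.
Dayo's share (₹630,000) is divided into 3 shares of ₹210,000: Freya, Joris, and Priya each take ₹210,000.
Chioma's share (₹630,000) is divided into 4 shares of ₹157,500: Farrukh, Thandi, Matthias, and Saskia each take ₹157,500.
Marisol's share (₹630,000) is divided into 2 shares of ₹315,000: Ruthie and Cormac each take ₹315,000.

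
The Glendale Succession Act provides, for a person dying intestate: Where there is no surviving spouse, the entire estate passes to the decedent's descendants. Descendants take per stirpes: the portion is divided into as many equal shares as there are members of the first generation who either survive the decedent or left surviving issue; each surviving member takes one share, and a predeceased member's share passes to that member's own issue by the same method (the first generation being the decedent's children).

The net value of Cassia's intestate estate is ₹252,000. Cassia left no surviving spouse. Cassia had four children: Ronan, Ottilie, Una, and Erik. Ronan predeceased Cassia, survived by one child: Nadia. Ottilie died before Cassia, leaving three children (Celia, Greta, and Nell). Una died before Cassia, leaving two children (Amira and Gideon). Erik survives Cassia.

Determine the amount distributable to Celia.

Celia receives ₹21,000.

The entire ₹252,000 passes to the descendants.
That amount (₹252,000) is divided into 4 shares of ₹63,000: Erik takes ₹63,000; Ronan's ₹63,000 share passes to Ronan's issue; Ottilie's ₹63,000 share passes to Ottilie's issue; Una's ₹63,000 share passes to Una's issue.
Ronan's share (₹63,000) passes entirely to Nadia.
Ottilie's share (₹63,000) is divided into 3 shares of ₹21,000: Celia, Greta, and Nell each take ₹21,000.
Una's share (₹63,000) is divided into 2 shares of ₹31,500: Amira and Gideon each take ₹31,500.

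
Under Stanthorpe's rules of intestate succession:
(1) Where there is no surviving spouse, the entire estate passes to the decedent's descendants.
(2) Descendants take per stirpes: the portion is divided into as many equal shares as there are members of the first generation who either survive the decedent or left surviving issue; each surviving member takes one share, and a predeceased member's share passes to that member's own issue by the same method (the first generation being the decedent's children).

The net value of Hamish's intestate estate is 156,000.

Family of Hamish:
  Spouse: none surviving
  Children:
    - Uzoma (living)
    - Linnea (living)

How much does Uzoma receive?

Uzoma receives 78,000.

The entire 156,000 passes to the descendants.
That amount (156,000) is divided into 2 shares of 78,000: Uzoma and Linnea each take 78,000.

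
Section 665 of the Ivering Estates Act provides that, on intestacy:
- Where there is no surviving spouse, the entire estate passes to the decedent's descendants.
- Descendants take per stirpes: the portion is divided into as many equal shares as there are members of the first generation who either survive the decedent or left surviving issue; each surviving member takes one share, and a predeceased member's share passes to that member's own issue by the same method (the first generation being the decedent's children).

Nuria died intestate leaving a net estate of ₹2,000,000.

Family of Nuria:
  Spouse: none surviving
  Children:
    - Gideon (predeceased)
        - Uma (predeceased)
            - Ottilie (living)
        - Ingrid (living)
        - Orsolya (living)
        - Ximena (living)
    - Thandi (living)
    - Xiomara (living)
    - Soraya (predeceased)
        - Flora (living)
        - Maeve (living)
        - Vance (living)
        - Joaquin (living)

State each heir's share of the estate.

Ottilie: ₹125,000; Ingrid: ₹125,000; Orsolya: ₹125,000; Ximena: ₹125,000; Thandi: ₹500,000; Xiomara: ₹500,000; Flora: ₹125,000; Maeve: ₹125,000; Vance: ₹125,000; Joaquin: ₹125,000

The entire ₹2,000,000 passes to the descendants.
That amount (₹2,000,000) is divided into 4 shares of ₹500,000: Thandi and Xiomara each take ₹500,000; Gideon's ₹500,000 share passes to Gideon's issue; Soraya's ₹500,000 share passes to Soraya's issue.
Gideon's share (₹500,000) is divided into 4 shares of ₹125,000: Ingrid, Orsolya, and Ximena each take ₹125,000; Uma's ₹125,000 share passes to Uma's issue.
Uma's share (₹125,000) passes entirely to Ottilie.
Soraya's share (₹500,000) is divided into 4 shares of ₹125,000: Flora, Maeve, Vance, and Joaquin each take ₹125,000.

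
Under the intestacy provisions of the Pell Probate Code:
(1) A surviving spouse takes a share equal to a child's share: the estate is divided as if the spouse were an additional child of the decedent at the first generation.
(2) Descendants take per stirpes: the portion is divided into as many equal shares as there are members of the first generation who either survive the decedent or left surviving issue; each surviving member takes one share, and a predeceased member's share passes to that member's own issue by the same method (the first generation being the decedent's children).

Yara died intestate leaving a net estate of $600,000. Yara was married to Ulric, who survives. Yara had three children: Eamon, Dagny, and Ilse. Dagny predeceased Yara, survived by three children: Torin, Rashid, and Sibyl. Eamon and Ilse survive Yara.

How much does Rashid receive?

Rashid receives $50,000.

The spouse counts as an additional share at the children's level, so there are 4 primary shares of $150,000. Ulric takes one such share ($150,000).
The children's combined portion ($450,000) is divided into 3 shares of $150,000: Eamon and Ilse each take $150,000; Dagny's $150,000 share passes to Dagny's issue.
Dagny's share ($150,000) is divided into 3 shares of $50,000: Torin, Rashid, and Sibyl each take $50,000.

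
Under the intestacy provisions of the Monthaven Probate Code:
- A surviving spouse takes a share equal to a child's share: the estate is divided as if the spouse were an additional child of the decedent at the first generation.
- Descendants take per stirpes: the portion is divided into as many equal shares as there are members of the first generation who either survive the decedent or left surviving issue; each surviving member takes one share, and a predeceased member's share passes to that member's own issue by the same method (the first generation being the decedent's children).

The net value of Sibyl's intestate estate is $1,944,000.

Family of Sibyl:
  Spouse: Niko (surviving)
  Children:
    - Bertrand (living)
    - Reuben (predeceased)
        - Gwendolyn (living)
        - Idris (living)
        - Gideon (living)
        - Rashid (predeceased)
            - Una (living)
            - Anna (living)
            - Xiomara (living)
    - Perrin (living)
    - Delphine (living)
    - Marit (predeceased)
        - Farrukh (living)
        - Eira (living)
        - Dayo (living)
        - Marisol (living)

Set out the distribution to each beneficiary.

Niko: $324,000; Bertrand: $324,000; Gwendolyn: $81,000; Idris: $81,000; Gideon: $81,000; Una: $27,000; Anna: $27,000; Xiomara: $27,000; Perrin: $324,000; Delphine: $324,000; Farrukh: $81,000; Eira: $81,000; Dayo: $81,000; Marisol: $81,000

The spouse counts as an additional share at the children's level, so there are 6 primary shares of $324,000. Niko takes one such share ($324,000).
The children's combined portion ($1,620,000) is divided into 5 shares of $324,000: Bertrand, Perrin, and Delphine each take $324,000; Reuben's $324,000 share passes to Reuben's issue; Marit's $324,000 share passes to Marit's issue.
Reuben's share ($324,000) is divided into 4 shares of $81,000: Gwendolyn, Idris, and Gideon each take $81,000; Rashid's $81,000 share passes to Rashid's issue.
Rashid's share ($81,000) is divided into 3 shares of $27,000: Una, Anna, and Xiomara each take $27,000.
Marit's share ($324,000) is divided into 4 shares of $81,000: Farrukh, Eira, Dayo, and Marisol each take $81,000.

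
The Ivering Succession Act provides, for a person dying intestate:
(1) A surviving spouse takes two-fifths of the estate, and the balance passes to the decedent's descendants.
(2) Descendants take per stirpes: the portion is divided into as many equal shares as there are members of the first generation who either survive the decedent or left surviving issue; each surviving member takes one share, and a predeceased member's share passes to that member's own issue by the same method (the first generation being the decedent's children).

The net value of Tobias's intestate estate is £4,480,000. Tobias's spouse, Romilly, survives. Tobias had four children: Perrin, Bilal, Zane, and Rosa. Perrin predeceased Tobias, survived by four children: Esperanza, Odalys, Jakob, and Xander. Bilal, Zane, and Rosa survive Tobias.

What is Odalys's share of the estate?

Odalys receives £168,000.

Romilly takes two-fifths of £4,480,000 = £1,792,000. The remaining £2,688,000 passes to the descendants.
The descendants' portion (£2,688,000) is divided into 4 shares of £672,000: Bilal, Zane, and Rosa each take £672,000; Perrin's £672,000 share passes to Perrin's issue.
Perrin's share (£672,000) is divided into 4 shares of £168,000: Esperanza, Odalys, Jakob, and Xander each take £168,000.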